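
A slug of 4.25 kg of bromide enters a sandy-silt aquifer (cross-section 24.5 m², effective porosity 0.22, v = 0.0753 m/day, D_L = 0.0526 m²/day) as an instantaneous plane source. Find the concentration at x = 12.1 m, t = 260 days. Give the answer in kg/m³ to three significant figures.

For an instantaneous plane source, C(x,t) = M/(n_e·A·√(4πDt)) · exp(−(x−vt)²/(4Dt)), with n_e·A the pore (flow) area.
Plume center vt = 0.0753 × 260 = 19.578 m, so the well at 12.1 m is 7.478 m upgradient of the peak.
√(4πDt) = 13.11 m, giving peak height M/(n_e·A·√(4πDt)) = 4.25/(0.22 × 24.5 × 13.11) = 0.06014 kg/m³.
(x−vt)²/(4Dt) = (-7.478)²/(4 × 0.0526 × 260) = 1.022; exp(−1.022) = 0.3599.
C = 0.06014 × 0.3599 = 0.0216 kg/m³.

0.0216 kg/m³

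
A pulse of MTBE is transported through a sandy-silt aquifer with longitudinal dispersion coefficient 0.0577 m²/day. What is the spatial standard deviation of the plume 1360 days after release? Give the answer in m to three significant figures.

12.5 m

Dispersive spreading gives a Gaussian with σ² = 2Dt; advection only shifts the center.
σ = √(2 × 0.0577 × 1360) = 12.5 m.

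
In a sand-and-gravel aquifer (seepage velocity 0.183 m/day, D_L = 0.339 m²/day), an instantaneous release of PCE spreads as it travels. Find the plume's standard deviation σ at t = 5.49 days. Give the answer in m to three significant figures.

Dispersive spreading gives a Gaussian with σ² = 2Dt; advection only shifts the center.
σ = √(2 × 0.339 × 5.49) = 1.93 m.

1.93 m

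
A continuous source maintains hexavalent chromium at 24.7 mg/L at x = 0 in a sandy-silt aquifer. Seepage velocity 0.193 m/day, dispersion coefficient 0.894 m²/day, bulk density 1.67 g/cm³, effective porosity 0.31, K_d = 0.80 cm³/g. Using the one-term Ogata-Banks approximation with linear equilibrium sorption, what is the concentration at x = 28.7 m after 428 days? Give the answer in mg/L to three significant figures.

Retardation factor R = 1 + ρ_b·K_d/n = 1 + 1.67 × 0.80/0.31 = 5.310.
Sorption retards both mechanisms: v_R = v/R = 0.03635 m/day, D_R = D/R = 0.1684 m²/day.
v_R·t = 0.03635 × 428 = 15.5578 m; 2√(D_R t) = 16.98 m; argument = (28.7 − 15.5578)/16.98 = 0.7740.
C = C₀ × ½·erfc(0.7740) = 24.7 × 0.1368 = 3.38 mg/L.

3.38 mg/L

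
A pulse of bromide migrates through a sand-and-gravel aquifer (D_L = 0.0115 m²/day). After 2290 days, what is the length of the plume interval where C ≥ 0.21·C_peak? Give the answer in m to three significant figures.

The plume is Gaussian with σ = √(2Dt) = √(2 × 0.0115 × 2290) = 7.257 m.
C/C_peak = exp(−Δx²/(2σ²)) = 0.21 ⇒ Δx = σ·√(−2 ln 0.21) = 7.257 × 1.767 = 12.82 m.
Width = 2Δx = 25.6 m.

25.6 m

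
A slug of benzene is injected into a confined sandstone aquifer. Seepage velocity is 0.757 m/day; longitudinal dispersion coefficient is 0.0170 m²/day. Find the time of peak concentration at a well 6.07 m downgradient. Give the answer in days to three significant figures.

For the 1D instantaneous-source solution, setting ∂C/∂t = 0 at fixed x gives v²t² + 2Dt − x² = 0, so t = (√(D² + v²x²) − D)/v².
√(D² + v²x²) = √(0.0170² + 0.757² × 6.07²) = 4.595; v² = 0.573049.
t = (4.595 − 0.0170)/0.573049 = 7.99 days (vs. the pure-advection estimate x/v = 8.02 d).

7.99 days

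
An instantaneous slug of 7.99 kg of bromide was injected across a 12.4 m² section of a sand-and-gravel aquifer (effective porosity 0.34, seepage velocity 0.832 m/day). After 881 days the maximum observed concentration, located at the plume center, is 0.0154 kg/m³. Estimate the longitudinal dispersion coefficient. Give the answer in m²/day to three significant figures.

At the plume center C_max = M/(n_e·A·√(4πDt)), so D = M²/(4πt·(n_e·A·C_max)²).
n_e·A·C_max = 0.34 × 12.4 × 0.0154 = 0.06493 kg/m.
D = 7.99²/(4π × 881 × 0.06493²) = 1.37 m²/day.

1.37 m²/day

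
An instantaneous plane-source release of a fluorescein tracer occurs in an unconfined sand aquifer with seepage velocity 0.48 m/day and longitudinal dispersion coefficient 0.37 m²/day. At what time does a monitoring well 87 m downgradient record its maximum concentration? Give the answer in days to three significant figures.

For the 1D instantaneous-source solution, setting ∂C/∂t = 0 at fixed x gives v²t² + 2Dt − x² = 0, so t = (√(D² + v²x²) − D)/v².
√(D² + v²x²) = √(0.37² + 0.48² × 87²) = 41.76; v² = 0.2304.
t = (41.76 − 0.37)/0.2304 = 180 days (vs. the pure-advection estimate x/v = 181 d).

180 days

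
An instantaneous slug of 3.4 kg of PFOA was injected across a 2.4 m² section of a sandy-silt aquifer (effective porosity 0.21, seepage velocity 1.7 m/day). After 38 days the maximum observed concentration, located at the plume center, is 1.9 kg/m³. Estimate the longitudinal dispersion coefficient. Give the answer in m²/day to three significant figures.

0.0264 m²/day

At the plume center C_max = M/(n_e·A·√(4πDt)), so D = M²/(4πt·(n_e·A·C_max)²).
n_e·A·C_max = 0.21 × 2.4 × 1.9 = 0.9576 kg/m.
D = 3.4²/(4π × 38 × 0.9576²) = 0.0264 m²/day.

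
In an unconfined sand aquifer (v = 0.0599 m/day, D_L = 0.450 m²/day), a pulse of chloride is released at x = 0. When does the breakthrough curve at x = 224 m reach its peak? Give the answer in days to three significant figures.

For the 1D instantaneous-source solution, setting ∂C/∂t = 0 at fixed x gives v²t² + 2Dt − x² = 0, so t = (√(D² + v²x²) − D)/v².
√(D² + v²x²) = √(0.450² + 0.0599² × 224²) = 13.43; v² = 0.00358801.
t = (13.43 − 0.450)/0.00358801 = 3620 days (vs. the pure-advection estimate x/v = 3740 d).

3620 days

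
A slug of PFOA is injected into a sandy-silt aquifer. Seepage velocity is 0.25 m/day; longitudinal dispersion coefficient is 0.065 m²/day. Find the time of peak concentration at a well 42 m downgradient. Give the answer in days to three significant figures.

For the 1D instantaneous-source solution, setting ∂C/∂t = 0 at fixed x gives v²t² + 2Dt − x² = 0, so t = (√(D² + v²x²) − D)/v².
√(D² + v²x²) = √(0.065² + 0.25² × 42²) = 10.50; v² = 0.0625.
t = (10.50 − 0.065)/0.0625 = 167 days (vs. the pure-advection estimate x/v = 168 d).

167 days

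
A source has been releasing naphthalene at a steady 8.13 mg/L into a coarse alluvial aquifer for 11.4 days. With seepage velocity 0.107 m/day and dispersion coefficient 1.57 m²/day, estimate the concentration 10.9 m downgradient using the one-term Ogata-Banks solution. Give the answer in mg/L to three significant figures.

For a continuous step input, C/C₀ ≈ ½·erfc((x−vt)/(2√(Dt))).
vt = 0.107 × 11.4 = 1.2198 m and 2√(Dt) = 2√(1.57 × 11.4) = 8.461 m.
Argument (x−vt)/(2√(Dt)) = (10.9 − 1.2198)/8.461 = 1.144; ½·erfc(1.144) = 0.05285.
C = 8.13 × 0.05285 = 0.430 mg/L.

0.430 mg/L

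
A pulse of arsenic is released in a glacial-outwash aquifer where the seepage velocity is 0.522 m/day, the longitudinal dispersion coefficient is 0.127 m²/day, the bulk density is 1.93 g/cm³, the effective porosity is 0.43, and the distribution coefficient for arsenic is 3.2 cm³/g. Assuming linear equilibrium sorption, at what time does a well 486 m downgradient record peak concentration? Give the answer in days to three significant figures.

14300 days

Retardation factor R = 1 + ρ_b·K_d/n = 1 + 1.93 × 3.2/0.43 = 15.36.
Sorption retards both mechanisms: v_R = v/R = 0.03398 m/day, D_R = D/R = 0.008268 m²/day.
Peak time from v_R²t² + 2D_R t − x² = 0: t = (√(D_R² + v_R²x²) − D_R)/v_R².
√(D_R² + v_R²x²) = √(0.008268² + 0.03398² × 486²) = 16.51; v_R² = 0.001155.
t = (16.51 − 0.008268)/0.001155 = 14300 days.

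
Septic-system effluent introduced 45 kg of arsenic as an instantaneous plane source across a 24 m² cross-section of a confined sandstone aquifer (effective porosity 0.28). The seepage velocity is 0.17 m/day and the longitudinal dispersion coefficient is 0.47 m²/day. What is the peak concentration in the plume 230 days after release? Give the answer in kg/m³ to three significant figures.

0.182 kg/m³

The peak of an instantaneous 1D plume sits at x = vt; there the Gaussian factor is 1 and C_max = M/(n_e·A·√(4πDt)), where n_e·A is the pore area the mass is dissolved in.
√(4πDt) = √(4π × 0.47 × 230) = 36.86 m, so C_max = 45/(0.28 × 24 × 36.86) = 0.182 kg/m³.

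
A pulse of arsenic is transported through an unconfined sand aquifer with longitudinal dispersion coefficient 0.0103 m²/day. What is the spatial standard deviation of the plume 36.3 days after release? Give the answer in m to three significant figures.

0.865 m

Dispersive spreading gives a Gaussian with σ² = 2Dt; advection only shifts the center.
σ = √(2 × 0.0103 × 36.3) = 0.865 m.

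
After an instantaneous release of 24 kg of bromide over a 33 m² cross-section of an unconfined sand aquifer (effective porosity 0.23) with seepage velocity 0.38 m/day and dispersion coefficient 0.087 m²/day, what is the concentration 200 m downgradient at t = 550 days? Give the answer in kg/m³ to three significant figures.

For an instantaneous plane source, C(x,t) = M/(n_e·A·√(4πDt)) · exp(−(x−vt)²/(4Dt)), with n_e·A the pore (flow) area.
Plume center vt = 0.38 × 550 = 209 m, so the well at 200 m is 9 m upgradient of the peak.
√(4πDt) = 24.52 m, giving peak height M/(n_e·A·√(4πDt)) = 24/(0.23 × 33 × 24.52) = 0.1290 kg/m³.
(x−vt)²/(4Dt) = (-9)²/(4 × 0.087 × 550) = 0.4232; exp(−0.4232) = 0.6549.
C = 0.1290 × 0.6549 = 0.0845 kg/m³.

0.0845 kg/m³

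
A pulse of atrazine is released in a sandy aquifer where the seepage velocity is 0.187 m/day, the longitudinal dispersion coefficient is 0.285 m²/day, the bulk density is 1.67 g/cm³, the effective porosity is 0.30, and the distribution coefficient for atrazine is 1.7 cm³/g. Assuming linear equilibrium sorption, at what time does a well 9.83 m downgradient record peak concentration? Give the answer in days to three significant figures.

Retardation factor R = 1 + ρ_b·K_d/n = 1 + 1.67 × 1.7/0.30 = 10.46.
Sorption retards both mechanisms: v_R = v/R = 0.01788 m/day, D_R = D/R = 0.02725 m²/day.
Peak time from v_R²t² + 2D_R t − x² = 0: t = (√(D_R² + v_R²x²) − D_R)/v_R².
√(D_R² + v_R²x²) = √(0.02725² + 0.01788² × 9.83²) = 0.1779; v_R² = 0.0003197.
t = (0.1779 − 0.02725)/0.0003197 = 471 days.

471 days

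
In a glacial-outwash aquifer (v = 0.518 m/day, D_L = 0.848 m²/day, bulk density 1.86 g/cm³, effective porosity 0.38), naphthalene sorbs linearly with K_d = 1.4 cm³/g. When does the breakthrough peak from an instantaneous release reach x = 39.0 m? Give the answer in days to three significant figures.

Retardation factor R = 1 + ρ_b·K_d/n = 1 + 1.86 × 1.4/0.38 = 7.853.
Sorption retards both mechanisms: v_R = v/R = 0.06596 m/day, D_R = D/R = 0.1080 m²/day.
Peak time from v_R²t² + 2D_R t − x² = 0: t = (√(D_R² + v_R²x²) − D_R)/v_R².
√(D_R² + v_R²x²) = √(0.1080² + 0.06596² × 39.0²) = 2.575; v_R² = 0.004351.
t = (2.575 − 0.1080)/0.004351 = 567 days.

567 days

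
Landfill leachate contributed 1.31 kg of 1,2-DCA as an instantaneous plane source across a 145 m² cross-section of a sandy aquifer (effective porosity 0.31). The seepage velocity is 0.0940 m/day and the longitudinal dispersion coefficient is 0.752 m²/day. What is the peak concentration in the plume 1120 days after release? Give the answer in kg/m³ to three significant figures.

0.000283 kg/m³

The peak of an instantaneous 1D plume sits at x = vt; there the Gaussian factor is 1 and C_max = M/(n_e·A·√(4πDt)), where n_e·A is the pore area the mass is dissolved in.
√(4πDt) = √(4π × 0.752 × 1120) = 102.9 m, so C_max = 1.31/(0.31 × 145 × 102.9) = 0.000283 kg/m³.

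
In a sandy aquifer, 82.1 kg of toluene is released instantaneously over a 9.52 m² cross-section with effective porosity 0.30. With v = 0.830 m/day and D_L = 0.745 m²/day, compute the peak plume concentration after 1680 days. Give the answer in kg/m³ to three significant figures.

0.229 kg/m³

The peak of an instantaneous 1D plume sits at x = vt; there the Gaussian factor is 1 and C_max = M/(n_e·A·√(4πDt)), where n_e·A is the pore area the mass is dissolved in.
√(4πDt) = √(4π × 0.745 × 1680) = 125.4 m, so C_max = 82.1/(0.30 × 9.52 × 125.4) = 0.229 kg/m³.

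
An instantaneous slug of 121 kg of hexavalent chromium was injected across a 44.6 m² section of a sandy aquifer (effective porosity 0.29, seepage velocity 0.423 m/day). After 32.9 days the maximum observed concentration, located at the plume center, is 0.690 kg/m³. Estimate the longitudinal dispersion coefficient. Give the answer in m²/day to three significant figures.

0.445 m²/day

At the plume center C_max = M/(n_e·A·√(4πDt)), so D = M²/(4πt·(n_e·A·C_max)²).
n_e·A·C_max = 0.29 × 44.6 × 0.690 = 8.924 kg/m.
D = 121²/(4π × 32.9 × 8.924²) = 0.445 m²/day.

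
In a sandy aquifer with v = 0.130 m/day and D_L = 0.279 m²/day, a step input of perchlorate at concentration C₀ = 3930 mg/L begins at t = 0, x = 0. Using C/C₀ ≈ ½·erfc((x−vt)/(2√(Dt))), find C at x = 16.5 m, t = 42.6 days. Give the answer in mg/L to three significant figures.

48.2 mg/L

For a continuous step input, C/C₀ ≈ ½·erfc((x−vt)/(2√(Dt))).
vt = 0.130 × 42.6 = 5.538 m and 2√(Dt) = 2√(0.279 × 42.6) = 6.895 m.
Argument (x−vt)/(2√(Dt)) = (16.5 − 5.538)/6.895 = 1.590; ½·erfc(1.590) = 0.01227.
C = 3930 × 0.01227 = 48.2 mg/L.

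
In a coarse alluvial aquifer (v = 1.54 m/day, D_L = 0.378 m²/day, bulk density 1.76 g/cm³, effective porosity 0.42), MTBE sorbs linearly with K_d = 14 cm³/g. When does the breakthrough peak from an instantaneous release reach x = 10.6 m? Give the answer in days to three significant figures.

Retardation factor R = 1 + ρ_b·K_d/n = 1 + 1.76 × 14/0.42 = 59.67.
Sorption retards both mechanisms: v_R = v/R = 0.02581 m/day, D_R = D/R = 0.006335 m²/day.
Peak time from v_R²t² + 2D_R t − x² = 0: t = (√(D_R² + v_R²x²) − D_R)/v_R².
√(D_R² + v_R²x²) = √(0.006335² + 0.02581² × 10.6²) = 0.2737; v_R² = 0.0006662.
t = (0.2737 − 0.006335)/0.0006662 = 401 days.

401 days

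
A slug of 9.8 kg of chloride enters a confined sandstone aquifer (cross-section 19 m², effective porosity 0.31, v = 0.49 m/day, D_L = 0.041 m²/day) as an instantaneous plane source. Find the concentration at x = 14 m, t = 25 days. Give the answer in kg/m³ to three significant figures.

0.220 kg/m³

For an instantaneous plane source, C(x,t) = M/(n_e·A·√(4πDt)) · exp(−(x−vt)²/(4Dt)), with n_e·A the pore (flow) area.
Plume center vt = 0.49 × 25 = 12.25 m, so the well at 14 m is 1.75 m downgradient of the peak.
√(4πDt) = 3.589 m, giving peak height M/(n_e·A·√(4πDt)) = 9.8/(0.31 × 19 × 3.589) = 0.4636 kg/m³.
(x−vt)²/(4Dt) = (1.75)²/(4 × 0.041 × 25) = 0.7470; exp(−0.7470) = 0.4738.
C = 0.4636 × 0.4738 = 0.220 kg/m³.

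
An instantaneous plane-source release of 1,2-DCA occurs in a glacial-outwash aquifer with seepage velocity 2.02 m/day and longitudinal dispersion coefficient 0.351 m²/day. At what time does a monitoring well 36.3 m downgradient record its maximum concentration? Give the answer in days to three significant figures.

17.9 days

For the 1D instantaneous-source solution, setting ∂C/∂t = 0 at fixed x gives v²t² + 2Dt − x² = 0, so t = (√(D² + v²x²) − D)/v².
√(D² + v²x²) = √(0.351² + 2.02² × 36.3²) = 73.33; v² = 4.0804.
t = (73.33 − 0.351)/4.0804 = 17.9 days (vs. the pure-advection estimate x/v = 18.0 d).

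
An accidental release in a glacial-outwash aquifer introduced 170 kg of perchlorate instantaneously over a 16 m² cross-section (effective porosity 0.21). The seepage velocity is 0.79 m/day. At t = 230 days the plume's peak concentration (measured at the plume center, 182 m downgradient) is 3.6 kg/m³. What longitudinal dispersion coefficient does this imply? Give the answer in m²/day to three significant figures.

At the plume center C_max = M/(n_e·A·√(4πDt)), so D = M²/(4πt·(n_e·A·C_max)²).
n_e·A·C_max = 0.21 × 16 × 3.6 = 12.10 kg/m.
D = 170²/(4π × 230 × 12.10²) = 0.0683 m²/day.

0.0683 m²/day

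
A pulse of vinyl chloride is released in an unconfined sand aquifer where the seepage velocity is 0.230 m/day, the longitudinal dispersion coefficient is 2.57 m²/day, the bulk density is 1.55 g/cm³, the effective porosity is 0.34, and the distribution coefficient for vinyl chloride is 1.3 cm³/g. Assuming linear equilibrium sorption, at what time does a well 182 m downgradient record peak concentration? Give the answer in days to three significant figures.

Retardation factor R = 1 + ρ_b·K_d/n = 1 + 1.55 × 1.3/0.34 = 6.926.
Sorption retards both mechanisms: v_R = v/R = 0.03321 m/day, D_R = D/R = 0.3711 m²/day.
Peak time from v_R²t² + 2D_R t − x² = 0: t = (√(D_R² + v_R²x²) − D_R)/v_R².
√(D_R² + v_R²x²) = √(0.3711² + 0.03321² × 182²) = 6.056; v_R² = 0.001103.
t = (6.056 − 0.3711)/0.001103 = 5150 days.

5150 days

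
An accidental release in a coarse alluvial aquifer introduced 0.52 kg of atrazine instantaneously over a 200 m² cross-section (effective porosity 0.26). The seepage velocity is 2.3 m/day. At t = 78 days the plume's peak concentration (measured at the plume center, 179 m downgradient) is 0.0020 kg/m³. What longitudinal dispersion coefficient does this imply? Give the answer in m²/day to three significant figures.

0.0255 m²/day

At the plume center C_max = M/(n_e·A·√(4πDt)), so D = M²/(4πt·(n_e·A·C_max)²).
n_e·A·C_max = 0.26 × 200 × 0.0020 = 0.1040 kg/m.
D = 0.52²/(4π × 78 × 0.1040²) = 0.0255 m²/day.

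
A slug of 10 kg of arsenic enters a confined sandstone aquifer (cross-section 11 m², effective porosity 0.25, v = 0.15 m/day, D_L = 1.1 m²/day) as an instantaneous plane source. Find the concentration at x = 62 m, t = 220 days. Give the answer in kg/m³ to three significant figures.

0.0277 kg/m³

For an instantaneous plane source, C(x,t) = M/(n_e·A·√(4πDt)) · exp(−(x−vt)²/(4Dt)), with n_e·A the pore (flow) area.
Plume center vt = 0.15 × 220 = 33 m, so the well at 62 m is 29 m downgradient of the peak.
√(4πDt) = 55.15 m, giving peak height M/(n_e·A·√(4πDt)) = 10/(0.25 × 11 × 55.15) = 0.06594 kg/m³.
(x−vt)²/(4Dt) = (29)²/(4 × 1.1 × 220) = 0.8688; exp(−0.8688) = 0.4195.
C = 0.06594 × 0.4195 = 0.0277 kg/m³.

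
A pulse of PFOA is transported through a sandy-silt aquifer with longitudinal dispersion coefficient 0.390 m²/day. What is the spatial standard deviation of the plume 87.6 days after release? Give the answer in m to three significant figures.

8.27 m

Dispersive spreading gives a Gaussian with σ² = 2Dt; advection only shifts the center.
σ = √(2 × 0.390 × 87.6) = 8.27 m.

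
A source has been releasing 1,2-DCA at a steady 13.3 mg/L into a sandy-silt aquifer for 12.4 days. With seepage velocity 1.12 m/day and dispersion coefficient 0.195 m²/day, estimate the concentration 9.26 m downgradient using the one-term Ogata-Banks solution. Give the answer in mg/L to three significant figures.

13.1 mg/L

For a continuous step input, C/C₀ ≈ ½·erfc((x−vt)/(2√(Dt))).
vt = 1.12 × 12.4 = 13.888 m and 2√(Dt) = 2√(0.195 × 12.4) = 3.110 m.
Argument (x−vt)/(2√(Dt)) = (9.26 − 13.888)/3.110 = -1.488; ½·erfc(-1.488) = 0.9823.
C = 13.3 × 0.9823 = 13.1 mg/L.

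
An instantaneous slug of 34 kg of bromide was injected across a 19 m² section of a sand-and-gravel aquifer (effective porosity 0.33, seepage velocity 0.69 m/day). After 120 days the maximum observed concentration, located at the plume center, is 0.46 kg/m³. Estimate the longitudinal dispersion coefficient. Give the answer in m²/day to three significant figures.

0.0922 m²/day

At the plume center C_max = M/(n_e·A·√(4πDt)), so D = M²/(4πt·(n_e·A·C_max)²).
n_e·A·C_max = 0.33 × 19 × 0.46 = 2.884 kg/m.
D = 34²/(4π × 120 × 2.884²) = 0.0922 m²/day.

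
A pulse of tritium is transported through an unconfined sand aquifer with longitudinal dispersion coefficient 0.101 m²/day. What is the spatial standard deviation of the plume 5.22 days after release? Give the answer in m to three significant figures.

1.03 m

Dispersive spreading gives a Gaussian with σ² = 2Dt; advection only shifts the center.
σ = √(2 × 0.101 × 5.22) = 1.03 m.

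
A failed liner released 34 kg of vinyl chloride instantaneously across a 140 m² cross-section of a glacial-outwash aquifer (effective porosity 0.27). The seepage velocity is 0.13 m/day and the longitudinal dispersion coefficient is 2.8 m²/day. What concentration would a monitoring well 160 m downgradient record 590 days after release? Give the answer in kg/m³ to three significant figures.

For an instantaneous plane source, C(x,t) = M/(n_e·A·√(4πDt)) · exp(−(x−vt)²/(4Dt)), with n_e·A the pore (flow) area.
Plume center vt = 0.13 × 590 = 76.7 m, so the well at 160 m is 83.3 m downgradient of the peak.
√(4πDt) = 144.1 m, giving peak height M/(n_e·A·√(4πDt)) = 34/(0.27 × 140 × 144.1) = 0.006242 kg/m³.
(x−vt)²/(4Dt) = (83.3)²/(4 × 2.8 × 590) = 1.050; exp(−1.050) = 0.3499.
C = 0.006242 × 0.3499 = 0.00218 kg/m³.

0.00218 kg/m³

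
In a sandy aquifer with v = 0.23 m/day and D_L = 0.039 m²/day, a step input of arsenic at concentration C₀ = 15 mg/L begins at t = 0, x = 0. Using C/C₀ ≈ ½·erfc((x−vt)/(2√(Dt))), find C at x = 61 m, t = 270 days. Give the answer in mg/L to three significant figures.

8.92 mg/L

For a continuous step input, C/C₀ ≈ ½·erfc((x−vt)/(2√(Dt))).
vt = 0.23 × 270 = 62.1 m and 2√(Dt) = 2√(0.039 × 270) = 6.490 m.
Argument (x−vt)/(2√(Dt)) = (61 − 62.1)/6.490 = -0.1695; ½·erfc(-0.1695) = 0.5947.
C = 15 × 0.5947 = 8.92 mg/L.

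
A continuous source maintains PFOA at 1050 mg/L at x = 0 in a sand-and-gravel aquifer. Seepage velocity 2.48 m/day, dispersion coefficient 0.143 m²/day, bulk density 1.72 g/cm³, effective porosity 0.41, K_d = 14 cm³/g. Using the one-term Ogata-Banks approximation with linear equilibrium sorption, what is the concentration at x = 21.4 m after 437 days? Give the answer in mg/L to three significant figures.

Retardation factor R = 1 + ρ_b·K_d/n = 1 + 1.72 × 14/0.41 = 59.73.
Sorption retards both mechanisms: v_R = v/R = 0.04152 m/day, D_R = D/R = 0.002394 m²/day.
v_R·t = 0.04152 × 437 = 18.14424 m; 2√(D_R t) = 2.046 m; argument = (21.4 − 18.14424)/2.046 = 1.591.
C = C₀ × ½·erfc(1.591) = 1050 × 0.01222 = 12.8 mg/L.

12.8 mg/L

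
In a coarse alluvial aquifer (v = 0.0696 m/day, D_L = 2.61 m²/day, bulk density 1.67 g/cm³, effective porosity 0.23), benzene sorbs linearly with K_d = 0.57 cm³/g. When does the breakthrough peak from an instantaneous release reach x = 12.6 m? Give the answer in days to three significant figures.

152 days

Retardation factor R = 1 + ρ_b·K_d/n = 1 + 1.67 × 0.57/0.23 = 5.139.
Sorption retards both mechanisms: v_R = v/R = 0.01354 m/day, D_R = D/R = 0.5079 m²/day.
Peak time from v_R²t² + 2D_R t − x² = 0: t = (√(D_R² + v_R²x²) − D_R)/v_R².
√(D_R² + v_R²x²) = √(0.5079² + 0.01354² × 12.6²) = 0.5358; v_R² = 0.0001833.
t = (0.5358 − 0.5079)/0.0001833 = 152 days.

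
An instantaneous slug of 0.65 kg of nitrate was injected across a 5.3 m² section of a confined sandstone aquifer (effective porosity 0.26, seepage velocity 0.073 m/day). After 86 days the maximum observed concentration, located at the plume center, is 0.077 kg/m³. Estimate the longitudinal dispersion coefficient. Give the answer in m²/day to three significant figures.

0.0347 m²/day

At the plume center C_max = M/(n_e·A·√(4πDt)), so D = M²/(4πt·(n_e·A·C_max)²).
n_e·A·C_max = 0.26 × 5.3 × 0.077 = 0.1061 kg/m.
D = 0.65²/(4π × 86 × 0.1061²) = 0.0347 m²/day.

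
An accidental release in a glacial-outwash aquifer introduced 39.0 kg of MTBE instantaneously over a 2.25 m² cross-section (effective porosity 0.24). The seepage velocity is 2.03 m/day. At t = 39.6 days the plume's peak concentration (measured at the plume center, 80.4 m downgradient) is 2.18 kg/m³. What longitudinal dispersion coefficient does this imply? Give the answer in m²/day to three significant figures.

2.21 m²/day

At the plume center C_max = M/(n_e·A·√(4πDt)), so D = M²/(4πt·(n_e·A·C_max)²).
n_e·A·C_max = 0.24 × 2.25 × 2.18 = 1.177 kg/m.
D = 39.0²/(4π × 39.6 × 1.177²) = 2.21 m²/day.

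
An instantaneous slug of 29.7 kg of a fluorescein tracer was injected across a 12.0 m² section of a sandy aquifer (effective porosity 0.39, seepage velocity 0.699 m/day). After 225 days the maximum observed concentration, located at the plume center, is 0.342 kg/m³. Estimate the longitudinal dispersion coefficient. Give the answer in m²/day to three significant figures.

At the plume center C_max = M/(n_e·A·√(4πDt)), so D = M²/(4πt·(n_e·A·C_max)²).
n_e·A·C_max = 0.39 × 12.0 × 0.342 = 1.601 kg/m.
D = 29.7²/(4π × 225 × 1.601²) = 0.122 m²/day.

0.122 m²/day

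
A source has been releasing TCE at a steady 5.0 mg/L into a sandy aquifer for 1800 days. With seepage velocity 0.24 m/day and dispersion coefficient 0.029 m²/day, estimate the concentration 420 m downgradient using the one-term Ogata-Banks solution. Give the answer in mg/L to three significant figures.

4.40 mg/L

For a continuous step input, C/C₀ ≈ ½·erfc((x−vt)/(2√(Dt))).
vt = 0.24 × 1800 = 432 m and 2√(Dt) = 2√(0.029 × 1800) = 14.45 m.
Argument (x−vt)/(2√(Dt)) = (420 − 432)/14.45 = -0.8304; ½·erfc(-0.8304) = 0.8799.
C = 5.0 × 0.8799 = 4.40 mg/L.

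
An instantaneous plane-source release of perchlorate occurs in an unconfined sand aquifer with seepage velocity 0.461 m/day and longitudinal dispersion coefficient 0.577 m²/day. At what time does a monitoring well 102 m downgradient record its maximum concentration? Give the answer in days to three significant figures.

For the 1D instantaneous-source solution, setting ∂C/∂t = 0 at fixed x gives v²t² + 2Dt − x² = 0, so t = (√(D² + v²x²) − D)/v².
√(D² + v²x²) = √(0.577² + 0.461² × 102²) = 47.03; v² = 0.212521.
t = (47.03 − 0.577)/0.212521 = 219 days (vs. the pure-advection estimate x/v = 221 d).

219 days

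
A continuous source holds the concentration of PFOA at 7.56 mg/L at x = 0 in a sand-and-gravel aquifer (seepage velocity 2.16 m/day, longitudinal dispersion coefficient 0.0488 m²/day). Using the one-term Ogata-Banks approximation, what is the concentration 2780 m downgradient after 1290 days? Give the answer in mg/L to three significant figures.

For a continuous step input, C/C₀ ≈ ½·erfc((x−vt)/(2√(Dt))).
vt = 2.16 × 1290 = 2786.4 m and 2√(Dt) = 2√(0.0488 × 1290) = 15.87 m.
Argument (x−vt)/(2√(Dt)) = (2780 − 2786.4)/15.87 = -0.4033; ½·erfc(-0.4033) = 0.7158.
C = 7.56 × 0.7158 = 5.41 mg/L.

5.41 mg/L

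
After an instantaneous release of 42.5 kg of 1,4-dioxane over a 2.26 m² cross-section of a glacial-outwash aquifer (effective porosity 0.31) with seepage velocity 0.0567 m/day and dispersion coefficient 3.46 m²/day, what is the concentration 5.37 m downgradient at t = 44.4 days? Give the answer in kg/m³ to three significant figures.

For an instantaneous plane source, C(x,t) = M/(n_e·A·√(4πDt)) · exp(−(x−vt)²/(4Dt)), with n_e·A the pore (flow) area.
Plume center vt = 0.0567 × 44.4 = 2.51748 m, so the well at 5.37 m is 2.85252 m downgradient of the peak.
√(4πDt) = 43.94 m, giving peak height M/(n_e·A·√(4πDt)) = 42.5/(0.31 × 2.26 × 43.94) = 1.381 kg/m³.
(x−vt)²/(4Dt) = (2.85252)²/(4 × 3.46 × 44.4) = 0.01324; exp(−0.01324) = 0.9868.
C = 1.381 × 0.9868 = 1.36 kg/m³.

1.36 kg/m³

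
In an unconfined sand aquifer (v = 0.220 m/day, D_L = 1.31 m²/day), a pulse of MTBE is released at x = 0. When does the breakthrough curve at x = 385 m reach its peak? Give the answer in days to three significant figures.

1720 days

For the 1D instantaneous-source solution, setting ∂C/∂t = 0 at fixed x gives v²t² + 2Dt − x² = 0, so t = (√(D² + v²x²) − D)/v².
√(D² + v²x²) = √(1.31² + 0.220² × 385²) = 84.71; v² = 0.0484.
t = (84.71 − 1.31)/0.0484 = 1720 days (vs. the pure-advection estimate x/v = 1750 d).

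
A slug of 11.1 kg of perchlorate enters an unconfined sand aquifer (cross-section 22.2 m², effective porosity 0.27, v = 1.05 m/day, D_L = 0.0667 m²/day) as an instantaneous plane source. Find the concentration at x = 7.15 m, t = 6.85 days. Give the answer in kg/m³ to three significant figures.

0.772 kg/m³

For an instantaneous plane source, C(x,t) = M/(n_e·A·√(4πDt)) · exp(−(x−vt)²/(4Dt)), with n_e·A the pore (flow) area.
Plume center vt = 1.05 × 6.85 = 7.1925 m, so the well at 7.15 m is 0.0425 m upgradient of the peak.
√(4πDt) = 2.396 m, giving peak height M/(n_e·A·√(4πDt)) = 11.1/(0.27 × 22.2 × 2.396) = 0.7729 kg/m³.
(x−vt)²/(4Dt) = (-0.0425)²/(4 × 0.0667 × 6.85) = 0.0009883; exp(−0.0009883) = 0.9990.
C = 0.7729 × 0.9990 = 0.772 kg/m³.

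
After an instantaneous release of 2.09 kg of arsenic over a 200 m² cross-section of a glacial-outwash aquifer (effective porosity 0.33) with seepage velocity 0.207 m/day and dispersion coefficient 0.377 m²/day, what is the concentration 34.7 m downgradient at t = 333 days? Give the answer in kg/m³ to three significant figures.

For an instantaneous plane source, C(x,t) = M/(n_e·A·√(4πDt)) · exp(−(x−vt)²/(4Dt)), with n_e·A the pore (flow) area.
Plume center vt = 0.207 × 333 = 68.931 m, so the well at 34.7 m is 34.231 m upgradient of the peak.
√(4πDt) = 39.72 m, giving peak height M/(n_e·A·√(4πDt)) = 2.09/(0.33 × 200 × 39.72) = 0.0007972 kg/m³.
(x−vt)²/(4Dt) = (-34.231)²/(4 × 0.377 × 333) = 2.333; exp(−2.333) = 0.09700.
C = 0.0007972 × 0.09700 = 7.73e-05 kg/m³.

7.73e-05 kg/m³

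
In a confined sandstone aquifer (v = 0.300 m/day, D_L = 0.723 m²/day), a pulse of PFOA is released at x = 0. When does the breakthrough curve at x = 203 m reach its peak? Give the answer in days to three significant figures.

669 days

For the 1D instantaneous-source solution, setting ∂C/∂t = 0 at fixed x gives v²t² + 2Dt − x² = 0, so t = (√(D² + v²x²) − D)/v².
√(D² + v²x²) = √(0.723² + 0.300² × 203²) = 60.90; v² = 0.09.
t = (60.90 − 0.723)/0.09 = 669 days (vs. the pure-advection estimate x/v = 677 d).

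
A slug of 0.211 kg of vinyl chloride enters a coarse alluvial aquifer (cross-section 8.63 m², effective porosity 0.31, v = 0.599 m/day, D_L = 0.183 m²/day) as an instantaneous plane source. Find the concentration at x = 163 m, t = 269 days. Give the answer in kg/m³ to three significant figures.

For an instantaneous plane source, C(x,t) = M/(n_e·A·√(4πDt)) · exp(−(x−vt)²/(4Dt)), with n_e·A the pore (flow) area.
Plume center vt = 0.599 × 269 = 161.131 m, so the well at 163 m is 1.869 m downgradient of the peak.
√(4πDt) = 24.87 m, giving peak height M/(n_e·A·√(4πDt)) = 0.211/(0.31 × 8.63 × 24.87) = 0.003171 kg/m³.
(x−vt)²/(4Dt) = (1.869)²/(4 × 0.183 × 269) = 0.01774; exp(−0.01774) = 0.9824.
C = 0.003171 × 0.9824 = 0.00312 kg/m³.

0.00312 kg/m³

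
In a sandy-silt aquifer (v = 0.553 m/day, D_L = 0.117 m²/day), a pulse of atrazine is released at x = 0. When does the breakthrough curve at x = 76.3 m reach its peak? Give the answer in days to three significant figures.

138 days

For the 1D instantaneous-source solution, setting ∂C/∂t = 0 at fixed x gives v²t² + 2Dt − x² = 0, so t = (√(D² + v²x²) − D)/v².
√(D² + v²x²) = √(0.117² + 0.553² × 76.3²) = 42.19; v² = 0.305809.
t = (42.19 − 0.117)/0.305809 = 138 days (vs. the pure-advection estimate x/v = 138 d).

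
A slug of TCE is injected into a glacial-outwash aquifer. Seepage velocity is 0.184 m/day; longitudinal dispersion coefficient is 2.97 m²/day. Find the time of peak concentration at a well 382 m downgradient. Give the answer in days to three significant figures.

For the 1D instantaneous-source solution, setting ∂C/∂t = 0 at fixed x gives v²t² + 2Dt − x² = 0, so t = (√(D² + v²x²) − D)/v².
√(D² + v²x²) = √(2.97² + 0.184² × 382²) = 70.35; v² = 0.033856.
t = (70.35 − 2.97)/0.033856 = 1990 days (vs. the pure-advection estimate x/v = 2080 d).

1990 days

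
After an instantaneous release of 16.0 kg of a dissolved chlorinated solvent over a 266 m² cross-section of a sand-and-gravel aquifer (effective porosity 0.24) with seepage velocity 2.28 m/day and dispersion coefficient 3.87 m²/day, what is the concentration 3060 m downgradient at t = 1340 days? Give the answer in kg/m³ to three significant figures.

0.000981 kg/m³

For an instantaneous plane source, C(x,t) = M/(n_e·A·√(4πDt)) · exp(−(x−vt)²/(4Dt)), with n_e·A the pore (flow) area.
Plume center vt = 2.28 × 1340 = 3055.2 m, so the well at 3060 m is 4.8 m downgradient of the peak.
√(4πDt) = 255.3 m, giving peak height M/(n_e·A·√(4πDt)) = 16.0/(0.24 × 266 × 255.3) = 0.0009817 kg/m³.
(x−vt)²/(4Dt) = (4.8)²/(4 × 3.87 × 1340) = 0.001111; exp(−0.001111) = 0.9989.
C = 0.0009817 × 0.9989 = 0.000981 kg/m³.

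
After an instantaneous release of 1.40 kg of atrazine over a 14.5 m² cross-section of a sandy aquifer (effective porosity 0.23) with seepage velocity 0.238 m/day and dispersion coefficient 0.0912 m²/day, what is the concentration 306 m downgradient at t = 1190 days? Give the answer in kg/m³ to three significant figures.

For an instantaneous plane source, C(x,t) = M/(n_e·A·√(4πDt)) · exp(−(x−vt)²/(4Dt)), with n_e·A the pore (flow) area.
Plume center vt = 0.238 × 1190 = 283.22 m, so the well at 306 m is 22.78 m downgradient of the peak.
√(4πDt) = 36.93 m, giving peak height M/(n_e·A·√(4πDt)) = 1.40/(0.23 × 14.5 × 36.93) = 0.01137 kg/m³.
(x−vt)²/(4Dt) = (22.78)²/(4 × 0.0912 × 1190) = 1.195; exp(−1.195) = 0.3027.
C = 0.01137 × 0.3027 = 0.00344 kg/m³.

0.00344 kg/m³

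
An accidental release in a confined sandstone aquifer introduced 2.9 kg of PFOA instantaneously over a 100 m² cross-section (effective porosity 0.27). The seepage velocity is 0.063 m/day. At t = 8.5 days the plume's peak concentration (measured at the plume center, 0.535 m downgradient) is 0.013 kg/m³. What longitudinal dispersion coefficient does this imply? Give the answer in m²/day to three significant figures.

At the plume center C_max = M/(n_e·A·√(4πDt)), so D = M²/(4πt·(n_e·A·C_max)²).
n_e·A·C_max = 0.27 × 100 × 0.013 = 0.3510 kg/m.
D = 2.9²/(4π × 8.5 × 0.3510²) = 0.639 m²/day.

0.639 m²/day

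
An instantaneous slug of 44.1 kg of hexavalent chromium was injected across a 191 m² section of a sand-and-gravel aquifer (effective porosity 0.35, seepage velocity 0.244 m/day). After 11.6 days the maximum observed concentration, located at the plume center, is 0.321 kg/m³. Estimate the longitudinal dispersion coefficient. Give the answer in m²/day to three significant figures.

0.0290 m²/day

At the plume center C_max = M/(n_e·A·√(4πDt)), so D = M²/(4πt·(n_e·A·C_max)²).
n_e·A·C_max = 0.35 × 191 × 0.321 = 21.46 kg/m.
D = 44.1²/(4π × 11.6 × 21.46²) = 0.0290 m²/day.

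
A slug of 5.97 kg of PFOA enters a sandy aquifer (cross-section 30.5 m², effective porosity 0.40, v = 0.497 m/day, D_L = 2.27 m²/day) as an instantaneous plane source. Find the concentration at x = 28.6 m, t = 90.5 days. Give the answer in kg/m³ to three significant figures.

For an instantaneous plane source, C(x,t) = M/(n_e·A·√(4πDt)) · exp(−(x−vt)²/(4Dt)), with n_e·A the pore (flow) area.
Plume center vt = 0.497 × 90.5 = 44.9785 m, so the well at 28.6 m is 16.3785 m upgradient of the peak.
√(4πDt) = 50.81 m, giving peak height M/(n_e·A·√(4πDt)) = 5.97/(0.40 × 30.5 × 50.81) = 0.009631 kg/m³.
(x−vt)²/(4Dt) = (-16.3785)²/(4 × 2.27 × 90.5) = 0.3264; exp(−0.3264) = 0.7215.
C = 0.009631 × 0.7215 = 0.00695 kg/m³.

0.00695 kg/m³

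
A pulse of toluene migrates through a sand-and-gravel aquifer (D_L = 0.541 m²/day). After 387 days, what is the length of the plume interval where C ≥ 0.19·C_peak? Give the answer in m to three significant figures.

74.6 m

The plume is Gaussian with σ = √(2Dt) = √(2 × 0.541 × 387) = 20.46 m.
C/C_peak = exp(−Δx²/(2σ²)) = 0.19 ⇒ Δx = σ·√(−2 ln 0.19) = 20.46 × 1.822 = 37.28 m.
Width = 2Δx = 74.6 m.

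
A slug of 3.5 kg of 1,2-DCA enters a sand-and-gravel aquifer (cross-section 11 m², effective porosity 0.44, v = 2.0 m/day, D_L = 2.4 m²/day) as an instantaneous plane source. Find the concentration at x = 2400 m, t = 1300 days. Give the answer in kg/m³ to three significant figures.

For an instantaneous plane source, C(x,t) = M/(n_e·A·√(4πDt)) · exp(−(x−vt)²/(4Dt)), with n_e·A the pore (flow) area.
Plume center vt = 2.0 × 1300 = 2600 m, so the well at 2400 m is 200 m upgradient of the peak.
√(4πDt) = 198.0 m, giving peak height M/(n_e·A·√(4πDt)) = 3.5/(0.44 × 11 × 198.0) = 0.003652 kg/m³.
(x−vt)²/(4Dt) = (-200)²/(4 × 2.4 × 1300) = 3.205; exp(−3.205) = 0.04056.
C = 0.003652 × 0.04056 = 0.000148 kg/m³.

0.000148 kg/m³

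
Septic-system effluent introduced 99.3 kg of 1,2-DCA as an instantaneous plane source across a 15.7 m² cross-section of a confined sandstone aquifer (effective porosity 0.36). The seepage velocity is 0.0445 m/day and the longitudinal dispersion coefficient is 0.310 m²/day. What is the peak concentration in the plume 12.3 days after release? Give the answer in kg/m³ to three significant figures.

2.54 kg/m³

The peak of an instantaneous 1D plume sits at x = vt; there the Gaussian factor is 1 and C_max = M/(n_e·A·√(4πDt)), where n_e·A is the pore area the mass is dissolved in.
√(4πDt) = √(4π × 0.310 × 12.3) = 6.922 m, so C_max = 99.3/(0.36 × 15.7 × 6.922) = 2.54 kg/m³.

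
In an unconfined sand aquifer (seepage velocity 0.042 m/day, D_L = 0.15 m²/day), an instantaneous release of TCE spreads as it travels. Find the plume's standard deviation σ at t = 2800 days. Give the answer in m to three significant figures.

29.0 m

Dispersive spreading gives a Gaussian with σ² = 2Dt; advection only shifts the center.
σ = √(2 × 0.15 × 2800) = 29.0 m.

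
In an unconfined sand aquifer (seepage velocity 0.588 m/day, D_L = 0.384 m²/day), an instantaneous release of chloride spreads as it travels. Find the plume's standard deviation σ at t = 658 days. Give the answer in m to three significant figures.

22.5 m

Dispersive spreading gives a Gaussian with σ² = 2Dt; advection only shifts the center.
σ = √(2 × 0.384 × 658) = 22.5 m.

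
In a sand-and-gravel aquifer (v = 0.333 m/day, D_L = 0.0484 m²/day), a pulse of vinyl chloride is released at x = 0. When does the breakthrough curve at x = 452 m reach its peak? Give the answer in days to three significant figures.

1360 days

For the 1D instantaneous-source solution, setting ∂C/∂t = 0 at fixed x gives v²t² + 2Dt − x² = 0, so t = (√(D² + v²x²) − D)/v².
√(D² + v²x²) = √(0.0484² + 0.333² × 452²) = 150.5; v² = 0.110889.
t = (150.5 − 0.0484)/0.110889 = 1360 days (vs. the pure-advection estimate x/v = 1360 d).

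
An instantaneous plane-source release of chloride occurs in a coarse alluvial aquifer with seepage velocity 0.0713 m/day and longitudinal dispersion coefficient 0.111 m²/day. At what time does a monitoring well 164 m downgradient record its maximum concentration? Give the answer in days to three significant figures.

2280 days

For the 1D instantaneous-source solution, setting ∂C/∂t = 0 at fixed x gives v²t² + 2Dt − x² = 0, so t = (√(D² + v²x²) − D)/v².
√(D² + v²x²) = √(0.111² + 0.0713² × 164²) = 11.69; v² = 0.00508369.
t = (11.69 − 0.111)/0.00508369 = 2280 days (vs. the pure-advection estimate x/v = 2300 d).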